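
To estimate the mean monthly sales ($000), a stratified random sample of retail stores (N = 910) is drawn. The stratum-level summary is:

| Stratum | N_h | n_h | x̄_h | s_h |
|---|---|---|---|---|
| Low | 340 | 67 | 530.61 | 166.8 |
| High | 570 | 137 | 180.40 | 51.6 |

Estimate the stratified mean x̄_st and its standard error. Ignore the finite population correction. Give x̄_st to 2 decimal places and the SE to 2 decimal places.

x̄_st ≈ 311.25, SE ≈ 8.10

x̄_st = Σ W_h x̄_h = (340·530.61 + 570·180.40)/910 = 311.24769
V̂(x̄_st) = Σ W_h² s_h²/n_h, with W_h = N_h/N and N = 910:
  stratum Low: (340/910)²·166.8²/67 = 57.9685
  stratum High: (570/910)²·51.6²/137 = 7.6251
V̂(x̄_st) = 65.5936
SE(x̄_st) = √65.5936 = 8.09899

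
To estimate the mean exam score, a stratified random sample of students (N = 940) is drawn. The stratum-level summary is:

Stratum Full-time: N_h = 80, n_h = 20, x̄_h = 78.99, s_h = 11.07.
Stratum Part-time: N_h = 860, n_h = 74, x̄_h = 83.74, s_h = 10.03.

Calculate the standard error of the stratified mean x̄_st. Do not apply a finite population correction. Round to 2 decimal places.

SE(x̄_st) ≈ 1.09

V̂(x̄_st) = Σ W_h² s_h²/n_h, with W_h = N_h/N and N = 940:
  stratum Full-time: (80/940)²·11.07²/20 = 0.0443802
  stratum Part-time: (860/940)²·10.03²/74 = 1.13792
V̂(x̄_st) = 1.1823
SE(x̄_st) = √1.1823 = 1.08734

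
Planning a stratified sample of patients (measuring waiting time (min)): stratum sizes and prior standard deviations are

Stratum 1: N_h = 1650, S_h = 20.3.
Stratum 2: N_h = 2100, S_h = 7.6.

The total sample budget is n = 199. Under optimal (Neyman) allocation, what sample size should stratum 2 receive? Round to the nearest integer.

Neyman allocation: n_h = n · N_h S_h / Σ N_i S_i, with n = 199.
  stratum 1: N_h·S_h = 1650·20.3 = 33495.00
  stratum 2: N_h·S_h = 2100·7.6 = 15960.00
Σ N_h S_h = 49455.00
n for stratum 2 = 199·15960.00/49455.00 = 64.221 → 64

64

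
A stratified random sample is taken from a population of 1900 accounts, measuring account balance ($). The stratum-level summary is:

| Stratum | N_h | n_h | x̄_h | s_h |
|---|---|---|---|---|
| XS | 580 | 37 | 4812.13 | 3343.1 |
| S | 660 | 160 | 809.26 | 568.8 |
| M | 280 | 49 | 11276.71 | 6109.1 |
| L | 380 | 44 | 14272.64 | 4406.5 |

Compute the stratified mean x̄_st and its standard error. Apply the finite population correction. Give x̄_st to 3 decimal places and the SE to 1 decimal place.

x̄_st ≈ 6266.436, SE ≈ 236.2

x̄_st = Σ W_h x̄_h = (580·4812.13 + 660·809.26 + 280·11276.71 + 380·14272.64)/1900 = 6266.43632
V̂(x̄_st) = Σ W_h² (1 − n_h/N_h) s_h²/n_h, with W_h = N_h/N and N = 1900:
  stratum XS: (580/1900)²·(1 − 37/580)·3343.1²/37 = 26352.2
  stratum S: (660/1900)²·(1 − 160/660)·568.8²/160 = 184.844
  stratum M: (280/1900)²·(1 − 49/280)·6109.1²/49 = 13646.5
  stratum L: (380/1900)²·(1 − 44/380)·4406.5²/44 = 15608.1
V̂(x̄_st) = 55791.7
SE(x̄_st) = √55791.7 = 236.203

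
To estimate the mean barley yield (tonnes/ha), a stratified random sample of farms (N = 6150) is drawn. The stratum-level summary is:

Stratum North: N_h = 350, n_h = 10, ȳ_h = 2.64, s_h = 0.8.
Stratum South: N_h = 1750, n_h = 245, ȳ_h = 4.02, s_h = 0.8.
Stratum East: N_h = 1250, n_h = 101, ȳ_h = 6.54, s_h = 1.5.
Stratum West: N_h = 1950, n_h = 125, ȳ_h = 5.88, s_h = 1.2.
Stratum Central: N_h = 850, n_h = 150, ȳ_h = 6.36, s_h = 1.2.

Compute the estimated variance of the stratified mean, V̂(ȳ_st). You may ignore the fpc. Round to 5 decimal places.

V̂(ȳ_st) = Σ W_h² s_h²/n_h, with W_h = N_h/N and N = 6150:
  stratum North: (350/6150)²·0.8²/10 = 0.000207284
  stratum South: (1750/6150)²·0.8²/245 = 0.000211514
  stratum East: (1250/6150)²·1.5²/101 = 0.000920303
  stratum West: (1950/6150)²·1.2²/125 = 0.00115817
  stratum Central: (850/6150)²·1.2²/150 = 0.000183383
V̂(ȳ_st) = 0.00268065

V̂(ȳ_st) ≈ 0.00268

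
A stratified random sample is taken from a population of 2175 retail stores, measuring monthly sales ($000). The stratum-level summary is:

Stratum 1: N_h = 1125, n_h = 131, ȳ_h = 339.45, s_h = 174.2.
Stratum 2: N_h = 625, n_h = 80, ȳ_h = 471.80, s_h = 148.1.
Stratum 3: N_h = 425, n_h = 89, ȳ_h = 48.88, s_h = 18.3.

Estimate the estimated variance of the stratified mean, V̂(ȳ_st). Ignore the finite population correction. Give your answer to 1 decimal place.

V̂(ȳ_st) = Σ W_h² s_h²/n_h, with W_h = N_h/N and N = 2175:
  stratum 1: (1125/2175)²·174.2²/131 = 61.9743
  stratum 2: (625/2175)²·148.1²/80 = 22.6392
  stratum 3: (425/2175)²·18.3²/89 = 0.143672
V̂(ȳ_st) = 84.7572

V̂(ȳ_st) ≈ 84.8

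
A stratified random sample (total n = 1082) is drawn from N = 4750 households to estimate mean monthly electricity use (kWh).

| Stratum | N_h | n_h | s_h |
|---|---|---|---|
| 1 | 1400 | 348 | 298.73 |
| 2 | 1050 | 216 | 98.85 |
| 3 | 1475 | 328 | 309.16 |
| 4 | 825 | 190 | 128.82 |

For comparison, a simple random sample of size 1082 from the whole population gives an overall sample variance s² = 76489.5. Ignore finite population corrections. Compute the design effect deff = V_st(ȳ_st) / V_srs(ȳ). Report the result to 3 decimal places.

deff ≈ 0.781

V̂(ȳ_st) = Σ W_h² s_h²/n_h, with W_h = N_h/N and N = 4750:
  stratum 1: (1400/4750)²·298.73²/348 = 22.2765
  stratum 2: (1050/4750)²·98.85²/216 = 2.2105
  stratum 3: (1475/4750)²·309.16²/328 = 28.0989
  stratum 4: (825/4750)²·128.82²/190 = 2.63472
V_st = 55.2207
V_srs = s²/n = 76489.5/1082 = 70.6927
deff = V_st / V_srs = 55.2207/70.6927 = 0.7811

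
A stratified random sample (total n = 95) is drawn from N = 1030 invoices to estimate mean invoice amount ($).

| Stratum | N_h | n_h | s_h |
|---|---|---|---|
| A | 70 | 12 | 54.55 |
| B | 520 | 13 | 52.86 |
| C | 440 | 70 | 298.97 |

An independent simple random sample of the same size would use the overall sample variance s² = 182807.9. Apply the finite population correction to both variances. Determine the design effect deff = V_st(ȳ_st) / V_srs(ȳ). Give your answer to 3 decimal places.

V̂(ȳ_st) = Σ W_h² (1 − n_h/N_h) s_h²/n_h, with W_h = N_h/N and N = 1030:
  stratum A: (70/1030)²·(1 − 12/70)·54.55²/12 = 0.948986
  stratum B: (520/1030)²·(1 − 13/520)·52.86²/13 = 53.4131
  stratum C: (440/1030)²·(1 − 70/440)·298.97²/70 = 195.946
V_st = 250.308
V_srs = (1 − 95/1030)·182807.9/95 = 1746.81
deff = V_st / V_srs = 250.308/1746.81 = 0.1433

deff ≈ 0.143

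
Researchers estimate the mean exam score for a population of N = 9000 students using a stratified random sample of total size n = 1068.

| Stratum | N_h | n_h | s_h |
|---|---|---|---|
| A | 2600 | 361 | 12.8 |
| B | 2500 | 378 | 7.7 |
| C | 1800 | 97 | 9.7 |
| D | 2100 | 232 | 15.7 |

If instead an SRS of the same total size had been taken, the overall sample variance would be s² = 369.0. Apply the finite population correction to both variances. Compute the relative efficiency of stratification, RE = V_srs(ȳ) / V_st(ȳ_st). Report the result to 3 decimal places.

RE ≈ 2.324

V̂(ȳ_st) = Σ W_h² (1 − n_h/N_h) s_h²/n_h, with W_h = N_h/N and N = 9000:
  stratum A: (2600/9000)²·(1 − 361/2600)·12.8²/361 = 0.0326178
  stratum B: (2500/9000)²·(1 − 378/2500)·7.7²/378 = 0.0102728
  stratum C: (1800/9000)²·(1 − 97/1800)·9.7²/97 = 0.0367091
  stratum D: (2100/9000)²·(1 − 232/2100)·15.7²/232 = 0.0514544
V_st = 0.131054
V_srs = (1 − 1068/9000)·369.0/1068 = 0.304506
Relative efficiency = V_srs / V_st = 0.304506/0.131054 = 2.3235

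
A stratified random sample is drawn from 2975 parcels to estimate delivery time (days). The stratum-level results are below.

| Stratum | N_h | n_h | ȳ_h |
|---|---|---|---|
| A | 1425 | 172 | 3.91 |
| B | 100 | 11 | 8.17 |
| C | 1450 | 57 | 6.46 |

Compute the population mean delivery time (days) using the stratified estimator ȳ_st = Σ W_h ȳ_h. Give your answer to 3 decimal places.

N = Σ N_h = 2975. Stratum weights W_h = N_h/N.
ȳ_st = (1425·3.91 + 100·8.17 + 1450·6.46) / 2975 = 5.29605

ȳ_st ≈ 5.296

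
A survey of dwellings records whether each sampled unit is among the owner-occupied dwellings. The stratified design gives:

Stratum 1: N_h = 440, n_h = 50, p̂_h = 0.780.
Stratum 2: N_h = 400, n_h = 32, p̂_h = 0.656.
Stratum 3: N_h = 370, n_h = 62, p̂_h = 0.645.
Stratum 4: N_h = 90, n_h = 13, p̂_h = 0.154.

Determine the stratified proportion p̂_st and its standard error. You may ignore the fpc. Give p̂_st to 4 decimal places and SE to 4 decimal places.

p̂_st ≈ 0.6601, SE ≈ 0.0380

N = 1300; stratum weights W_h = N_h/N.
p̂_st = Σ W_h p̂_h = (440·0.780 + 400·0.656 + 370·0.645 + 90·0.154)/1300 = 0.66008
V̂(p̂_st) = Σ W_h² p̂_h(1−p̂_h)/(n_h−1):
  stratum 1: (440/1300)²·0.780·0.220/49 = 0.000401181
  stratum 2: (400/1300)²·0.656·0.344/31 = 0.000689182
  stratum 3: (370/1300)²·0.645·0.355/61 = 0.000304071
  stratum 4: (90/1300)²·0.154·0.846/12 = 5.20365e-05
V̂(p̂_st) = 0.00144647; SE = √V̂ = 0.0380325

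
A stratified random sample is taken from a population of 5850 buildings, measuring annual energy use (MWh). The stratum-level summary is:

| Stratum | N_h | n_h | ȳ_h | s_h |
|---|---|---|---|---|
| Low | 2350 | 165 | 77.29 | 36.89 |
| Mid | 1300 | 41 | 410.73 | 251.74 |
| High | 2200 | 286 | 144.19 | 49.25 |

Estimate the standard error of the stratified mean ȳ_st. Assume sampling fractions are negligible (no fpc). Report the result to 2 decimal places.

SE(ȳ_st) ≈ 8.88

V̂(ȳ_st) = Σ W_h² s_h²/n_h, with W_h = N_h/N and N = 5850:
  stratum Low: (2350/5850)²·36.89²/165 = 1.33094
  stratum Mid: (1300/5850)²·251.74²/41 = 76.3301
  stratum High: (2200/5850)²·49.25²/286 = 1.19944
V̂(ȳ_st) = 78.8604
SE(ȳ_st) = √78.8604 = 8.88034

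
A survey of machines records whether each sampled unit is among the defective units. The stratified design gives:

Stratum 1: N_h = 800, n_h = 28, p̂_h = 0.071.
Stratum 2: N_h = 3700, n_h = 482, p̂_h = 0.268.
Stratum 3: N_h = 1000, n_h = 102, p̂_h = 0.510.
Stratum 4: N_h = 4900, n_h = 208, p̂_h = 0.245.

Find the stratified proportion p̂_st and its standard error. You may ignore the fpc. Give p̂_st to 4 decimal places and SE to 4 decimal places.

N = 10400; stratum weights W_h = N_h/N.
p̂_st = Σ W_h p̂_h = (800·0.071 + 3700·0.268 + 1000·0.510 + 4900·0.245)/10400 = 0.26528
V̂(p̂_st) = Σ W_h² p̂_h(1−p̂_h)/(n_h−1):
  stratum 1: (800/10400)²·0.071·0.929/27 = 1.44552e-05
  stratum 2: (3700/10400)²·0.268·0.732/481 = 5.16223e-05
  stratum 3: (1000/10400)²·0.510·0.490/101 = 2.28759e-05
  stratum 4: (4900/10400)²·0.245·0.755/207 = 0.000198366
V̂(p̂_st) = 0.00028732; SE = √V̂ = 0.0169505

p̂_st ≈ 0.2653, SE ≈ 0.0170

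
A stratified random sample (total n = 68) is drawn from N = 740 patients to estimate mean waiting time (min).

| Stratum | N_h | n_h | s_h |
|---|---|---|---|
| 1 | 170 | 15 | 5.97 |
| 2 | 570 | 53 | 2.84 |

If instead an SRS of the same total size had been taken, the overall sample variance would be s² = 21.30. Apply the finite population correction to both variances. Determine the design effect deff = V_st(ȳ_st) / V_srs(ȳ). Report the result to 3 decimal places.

deff ≈ 0.690

V̂(ȳ_st) = Σ W_h² (1 − n_h/N_h) s_h²/n_h, with W_h = N_h/N and N = 740:
  stratum 1: (170/740)²·(1 − 15/170)·5.97²/15 = 0.114334
  stratum 2: (570/740)²·(1 − 53/570)·2.84²/53 = 0.081896
V_st = 0.19623
V_srs = (1 − 68/740)·21.30/68 = 0.284452
deff = V_st / V_srs = 0.19623/0.284452 = 0.6899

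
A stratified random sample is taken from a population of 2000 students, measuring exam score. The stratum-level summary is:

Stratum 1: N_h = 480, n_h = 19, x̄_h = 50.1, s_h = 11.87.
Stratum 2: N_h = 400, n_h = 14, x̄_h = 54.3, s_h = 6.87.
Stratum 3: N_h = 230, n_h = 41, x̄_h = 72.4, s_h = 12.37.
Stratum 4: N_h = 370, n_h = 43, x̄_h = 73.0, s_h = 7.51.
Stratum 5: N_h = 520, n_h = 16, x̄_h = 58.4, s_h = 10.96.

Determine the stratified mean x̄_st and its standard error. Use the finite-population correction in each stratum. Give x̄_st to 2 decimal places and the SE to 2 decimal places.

x̄_st ≈ 59.90, SE ≈ 1.05

x̄_st = Σ W_h x̄_h = (480·50.1 + 400·54.3 + 230·72.4 + 370·73.0 + 520·58.4)/2000 = 59.89900
V̂(x̄_st) = Σ W_h² (1 − n_h/N_h) s_h²/n_h, with W_h = N_h/N and N = 2000:
  stratum 1: (480/2000)²·(1 − 19/480)·11.87²/19 = 0.410232
  stratum 2: (400/2000)²·(1 − 14/400)·6.87²/14 = 0.130129
  stratum 3: (230/2000)²·(1 − 41/230)·12.37²/41 = 0.0405588
  stratum 4: (370/2000)²·(1 − 43/370)·7.51²/43 = 0.0396735
  stratum 5: (520/2000)²·(1 − 16/520)·10.96²/16 = 0.491898
V̂(x̄_st) = 1.11249
SE(x̄_st) = √1.11249 = 1.05475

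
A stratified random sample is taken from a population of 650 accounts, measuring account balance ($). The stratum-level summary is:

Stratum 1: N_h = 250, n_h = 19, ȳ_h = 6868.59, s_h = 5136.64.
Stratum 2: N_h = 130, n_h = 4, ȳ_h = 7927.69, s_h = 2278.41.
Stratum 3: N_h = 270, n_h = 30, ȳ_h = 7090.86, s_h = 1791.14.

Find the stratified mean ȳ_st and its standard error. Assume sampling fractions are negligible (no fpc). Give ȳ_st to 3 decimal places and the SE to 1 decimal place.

ȳ_st ≈ 7172.738, SE ≈ 525.2

ȳ_st = Σ W_h ȳ_h = (250·6868.59 + 130·7927.69 + 270·7090.86)/650 = 7172.73754
V̂(ȳ_st) = Σ W_h² s_h²/n_h, with W_h = N_h/N and N = 650:
  stratum 1: (250/650)²·5136.64²/19 = 205427
  stratum 2: (130/650)²·2278.41²/4 = 51911.5
  stratum 3: (270/650)²·1791.14²/30 = 18451.8
V̂(ȳ_st) = 275791
SE(ȳ_st) = √275791 = 525.158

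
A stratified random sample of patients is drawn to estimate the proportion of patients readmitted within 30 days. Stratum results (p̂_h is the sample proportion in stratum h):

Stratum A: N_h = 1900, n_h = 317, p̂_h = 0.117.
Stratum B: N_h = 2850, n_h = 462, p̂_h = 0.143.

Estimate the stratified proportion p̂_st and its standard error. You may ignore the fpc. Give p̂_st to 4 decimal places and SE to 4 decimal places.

p̂_st ≈ 0.1326, SE ≈ 0.0122

N = 4750; stratum weights W_h = N_h/N.
p̂_st = Σ W_h p̂_h = (1900·0.117 + 2850·0.143)/4750 = 0.13260
V̂(p̂_st) = Σ W_h² p̂_h(1−p̂_h)/(n_h−1):
  stratum A: (1900/4750)²·0.117·0.883/316 = 5.23094e-05
  stratum B: (2850/4750)²·0.143·0.857/461 = 9.57014e-05
V̂(p̂_st) = 0.000148011; SE = √V̂ = 0.012166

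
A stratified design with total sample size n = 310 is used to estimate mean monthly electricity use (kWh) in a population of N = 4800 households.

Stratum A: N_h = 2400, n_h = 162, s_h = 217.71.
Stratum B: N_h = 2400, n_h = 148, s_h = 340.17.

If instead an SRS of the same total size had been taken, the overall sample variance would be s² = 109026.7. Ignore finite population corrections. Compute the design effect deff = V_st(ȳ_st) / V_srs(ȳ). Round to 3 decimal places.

V̂(ȳ_st) = Σ W_h² s_h²/n_h, with W_h = N_h/N and N = 4800:
  stratum A: (2400/4800)²·217.71²/162 = 73.1445
  stratum B: (2400/4800)²·340.17²/148 = 195.466
V_st = 268.61
V_srs = s²/n = 109026.7/310 = 351.699
deff = V_st / V_srs = 268.61/351.699 = 0.7637

deff ≈ 0.764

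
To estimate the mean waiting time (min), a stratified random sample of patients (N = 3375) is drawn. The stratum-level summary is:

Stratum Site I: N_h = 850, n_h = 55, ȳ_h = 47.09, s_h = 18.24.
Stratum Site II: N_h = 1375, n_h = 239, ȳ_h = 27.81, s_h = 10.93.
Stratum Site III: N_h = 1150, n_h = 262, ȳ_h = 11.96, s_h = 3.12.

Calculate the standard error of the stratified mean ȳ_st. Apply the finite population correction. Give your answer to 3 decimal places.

V̂(ȳ_st) = Σ W_h² (1 − n_h/N_h) s_h²/n_h, with W_h = N_h/N and N = 3375:
  stratum Site I: (850/3375)²·(1 − 55/850)·18.24²/55 = 0.35886
  stratum Site II: (1375/3375)²·(1 − 239/1375)·10.93²/239 = 0.068545
  stratum Site III: (1150/3375)²·(1 − 262/1150)·3.12²/262 = 0.00333097
V̂(ȳ_st) = 0.430736
SE(ȳ_st) = √0.430736 = 0.656305

SE(ȳ_st) ≈ 0.656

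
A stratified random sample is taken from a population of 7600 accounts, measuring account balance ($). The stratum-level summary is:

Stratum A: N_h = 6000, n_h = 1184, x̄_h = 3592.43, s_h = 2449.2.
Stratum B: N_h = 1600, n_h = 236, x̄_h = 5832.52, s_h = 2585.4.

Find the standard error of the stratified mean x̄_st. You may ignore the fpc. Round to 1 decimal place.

V̂(x̄_st) = Σ W_h² s_h²/n_h, with W_h = N_h/N and N = 7600:
  stratum A: (6000/7600)²·2449.2²/1184 = 3157.71
  stratum B: (1600/7600)²·2585.4²/236 = 1255.33
V̂(x̄_st) = 4413.03
SE(x̄_st) = √4413.03 = 66.4307

SE(x̄_st) ≈ 66.4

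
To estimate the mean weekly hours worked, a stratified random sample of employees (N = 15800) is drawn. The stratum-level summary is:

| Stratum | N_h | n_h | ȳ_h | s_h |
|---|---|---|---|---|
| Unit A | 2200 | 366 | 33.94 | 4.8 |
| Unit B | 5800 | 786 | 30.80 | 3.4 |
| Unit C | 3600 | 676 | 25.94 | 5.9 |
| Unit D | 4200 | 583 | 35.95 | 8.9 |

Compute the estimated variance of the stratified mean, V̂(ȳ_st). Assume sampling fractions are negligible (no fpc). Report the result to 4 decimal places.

V̂(ȳ_st) = Σ W_h² s_h²/n_h, with W_h = N_h/N and N = 15800:
  stratum Unit A: (2200/15800)²·4.8²/366 = 0.00122049
  stratum Unit B: (5800/15800)²·3.4²/786 = 0.00198188
  stratum Unit C: (3600/15800)²·5.9²/676 = 0.0026733
  stratum Unit D: (4200/15800)²·8.9²/583 = 0.00960054
V̂(ȳ_st) = 0.0154762

V̂(ȳ_st) ≈ 0.0155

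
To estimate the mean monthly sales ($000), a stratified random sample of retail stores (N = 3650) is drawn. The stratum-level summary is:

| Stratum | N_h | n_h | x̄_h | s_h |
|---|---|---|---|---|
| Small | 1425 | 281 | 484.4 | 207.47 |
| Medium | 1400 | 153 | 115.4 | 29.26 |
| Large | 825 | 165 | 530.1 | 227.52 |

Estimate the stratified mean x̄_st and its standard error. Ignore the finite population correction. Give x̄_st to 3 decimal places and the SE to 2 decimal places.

x̄_st = Σ W_h x̄_h = (1425·484.4 + 1400·115.4 + 825·530.1)/3650 = 353.19521
V̂(x̄_st) = Σ W_h² s_h²/n_h, with W_h = N_h/N and N = 3650:
  stratum Small: (1425/3650)²·207.47²/281 = 23.3479
  stratum Medium: (1400/3650)²·29.26²/153 = 0.823242
  stratum Large: (825/3650)²·227.52²/165 = 16.0279
V̂(x̄_st) = 40.1991
SE(x̄_st) = √40.1991 = 6.34028

x̄_st ≈ 353.195, SE ≈ 6.34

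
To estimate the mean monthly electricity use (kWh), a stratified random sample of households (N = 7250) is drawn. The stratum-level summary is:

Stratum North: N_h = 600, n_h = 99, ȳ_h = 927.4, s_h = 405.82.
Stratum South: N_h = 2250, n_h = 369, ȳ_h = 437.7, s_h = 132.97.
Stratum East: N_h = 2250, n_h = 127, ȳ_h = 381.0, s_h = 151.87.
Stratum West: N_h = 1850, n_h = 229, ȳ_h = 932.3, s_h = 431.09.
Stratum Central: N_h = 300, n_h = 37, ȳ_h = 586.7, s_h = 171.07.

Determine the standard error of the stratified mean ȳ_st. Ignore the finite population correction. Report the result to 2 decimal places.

V̂(ȳ_st) = Σ W_h² s_h²/n_h, with W_h = N_h/N and N = 7250:
  stratum North: (600/7250)²·405.82²/99 = 11.3935
  stratum South: (2250/7250)²·132.97²/369 = 4.61498
  stratum East: (2250/7250)²·151.87²/127 = 17.4916
  stratum West: (1850/7250)²·431.09²/229 = 52.8406
  stratum Central: (300/7250)²·171.07²/37 = 1.35429
V̂(ȳ_st) = 87.695
SE(ȳ_st) = √87.695 = 9.36456

SE(ȳ_st) ≈ 9.36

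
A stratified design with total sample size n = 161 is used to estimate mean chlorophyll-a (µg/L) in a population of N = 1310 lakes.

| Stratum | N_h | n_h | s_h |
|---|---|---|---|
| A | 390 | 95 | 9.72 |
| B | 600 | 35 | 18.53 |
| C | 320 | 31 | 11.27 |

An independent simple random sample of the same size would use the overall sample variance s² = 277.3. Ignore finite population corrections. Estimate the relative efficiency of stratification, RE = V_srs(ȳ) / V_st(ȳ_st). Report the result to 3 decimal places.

RE ≈ 0.720

V̂(ȳ_st) = Σ W_h² s_h²/n_h, with W_h = N_h/N and N = 1310:
  stratum A: (390/1310)²·9.72²/95 = 0.0881446
  stratum B: (600/1310)²·18.53²/35 = 2.05799
  stratum C: (320/1310)²·11.27²/31 = 0.24448
V_st = 2.39061
V_srs = s²/n = 277.3/161 = 1.72236
Relative efficiency = V_srs / V_st = 1.72236/2.39061 = 0.7205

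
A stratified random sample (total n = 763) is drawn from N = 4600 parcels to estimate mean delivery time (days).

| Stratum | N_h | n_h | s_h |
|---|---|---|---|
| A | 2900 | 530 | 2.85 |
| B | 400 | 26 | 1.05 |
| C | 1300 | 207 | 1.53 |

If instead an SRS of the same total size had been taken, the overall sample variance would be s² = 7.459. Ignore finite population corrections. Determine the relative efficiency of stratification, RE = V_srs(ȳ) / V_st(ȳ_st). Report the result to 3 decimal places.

RE ≈ 1.336

V̂(ȳ_st) = Σ W_h² s_h²/n_h, with W_h = N_h/N and N = 4600:
  stratum A: (2900/4600)²·2.85²/530 = 0.00609108
  stratum B: (400/4600)²·1.05²/26 = 0.000320634
  stratum C: (1300/4600)²·1.53²/207 = 0.000903199
V_st = 0.00731491
V_srs = s²/n = 7.459/763 = 0.00977588
Relative efficiency = V_srs / V_st = 0.00977588/0.00731491 = 1.3364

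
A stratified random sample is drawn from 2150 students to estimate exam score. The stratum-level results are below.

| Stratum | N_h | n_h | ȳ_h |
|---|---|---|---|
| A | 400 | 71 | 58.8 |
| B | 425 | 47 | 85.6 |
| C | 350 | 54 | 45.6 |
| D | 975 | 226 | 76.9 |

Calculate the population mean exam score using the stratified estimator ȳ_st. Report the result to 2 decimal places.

ȳ_st ≈ 70.16

N = Σ N_h = 2150. Stratum weights W_h = N_h/N.
ȳ_st = (400·58.8 + 425·85.6 + 350·45.6 + 975·76.9) / 2150 = 70.1570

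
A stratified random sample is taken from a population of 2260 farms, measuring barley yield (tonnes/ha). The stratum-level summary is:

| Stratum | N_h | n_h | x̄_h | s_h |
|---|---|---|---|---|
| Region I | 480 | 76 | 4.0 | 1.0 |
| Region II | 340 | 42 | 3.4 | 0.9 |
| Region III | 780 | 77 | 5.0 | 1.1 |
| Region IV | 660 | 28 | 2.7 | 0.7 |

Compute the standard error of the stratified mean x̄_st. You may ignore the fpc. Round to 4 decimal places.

SE(x̄_st) ≈ 0.0663

V̂(x̄_st) = Σ W_h² s_h²/n_h, with W_h = N_h/N and N = 2260:
  stratum Region I: (480/2260)²·1.0²/76 = 0.000593543
  stratum Region II: (340/2260)²·0.9²/42 = 0.000436492
  stratum Region III: (780/2260)²·1.1²/77 = 0.00187183
  stratum Region IV: (660/2260)²·0.7²/28 = 0.00149248
V̂(x̄_st) = 0.00439435
SE(x̄_st) = √0.00439435 = 0.0662899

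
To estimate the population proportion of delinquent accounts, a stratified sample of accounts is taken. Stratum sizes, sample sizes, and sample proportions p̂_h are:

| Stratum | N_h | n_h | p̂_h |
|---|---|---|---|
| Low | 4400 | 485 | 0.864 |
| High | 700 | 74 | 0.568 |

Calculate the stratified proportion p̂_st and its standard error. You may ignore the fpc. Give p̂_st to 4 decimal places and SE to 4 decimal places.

p̂_st ≈ 0.8234, SE ≈ 0.0156

N = 5100; stratum weights W_h = N_h/N.
p̂_st = Σ W_h p̂_h = (4400·0.864 + 700·0.568)/5100 = 0.82337
V̂(p̂_st) = Σ W_h² p̂_h(1−p̂_h)/(n_h−1):
  stratum Low: (4400/5100)²·0.864·0.136/484 = 0.000180706
  stratum High: (700/5100)²·0.568·0.432/73 = 6.33235e-05
V̂(p̂_st) = 0.000244029; SE = √V̂ = 0.0156214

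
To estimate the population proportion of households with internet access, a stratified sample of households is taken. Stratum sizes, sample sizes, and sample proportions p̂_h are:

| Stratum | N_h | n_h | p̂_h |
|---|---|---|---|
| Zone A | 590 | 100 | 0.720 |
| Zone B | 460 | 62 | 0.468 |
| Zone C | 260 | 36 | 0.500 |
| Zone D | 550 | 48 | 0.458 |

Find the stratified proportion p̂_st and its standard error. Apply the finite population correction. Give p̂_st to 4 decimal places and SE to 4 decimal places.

p̂_st ≈ 0.5495, SE ≈ 0.0305

N = 1860; stratum weights W_h = N_h/N.
p̂_st = Σ W_h p̂_h = (590·0.720 + 460·0.468 + 260·0.500 + 550·0.458)/1860 = 0.54945
V̂(p̂_st) = Σ W_h² (1 − n_h/N_h) p̂_h(1−p̂_h)/(n_h−1):
  stratum Zone A: (590/1860)²·(1 − 100/590)·0.720·0.280/99 = 0.000170168
  stratum Zone B: (460/1860)²·(1 − 62/460)·0.468·0.532/61 = 0.000215994
  stratum Zone C: (260/1860)²·(1 − 36/260)·0.500·0.500/35 = 0.000120245
  stratum Zone D: (550/1860)²·(1 − 48/550)·0.458·0.542/47 = 0.00042151
V̂(p̂_st) = 0.000927917; SE = √V̂ = 0.0304617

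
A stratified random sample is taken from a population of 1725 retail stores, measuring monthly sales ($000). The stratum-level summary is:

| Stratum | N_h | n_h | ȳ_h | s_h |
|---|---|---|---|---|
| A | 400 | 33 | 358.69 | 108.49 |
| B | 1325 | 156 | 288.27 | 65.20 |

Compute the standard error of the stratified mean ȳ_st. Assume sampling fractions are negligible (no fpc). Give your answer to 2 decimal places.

V̂(ȳ_st) = Σ W_h² s_h²/n_h, with W_h = N_h/N and N = 1725:
  stratum A: (400/1725)²·108.49²/33 = 19.1782
  stratum B: (1325/1725)²·65.20²/156 = 16.0777
V̂(ȳ_st) = 35.2559
SE(ȳ_st) = √35.2559 = 5.93767

SE(ȳ_st) ≈ 5.94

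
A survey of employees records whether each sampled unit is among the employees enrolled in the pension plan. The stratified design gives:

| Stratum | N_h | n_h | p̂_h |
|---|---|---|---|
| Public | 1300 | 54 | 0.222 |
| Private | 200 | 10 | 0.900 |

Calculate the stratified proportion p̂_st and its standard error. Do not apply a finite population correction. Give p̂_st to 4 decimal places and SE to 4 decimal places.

N = 1500; stratum weights W_h = N_h/N.
p̂_st = Σ W_h p̂_h = (1300·0.222 + 200·0.900)/1500 = 0.31240
V̂(p̂_st) = Σ W_h² p̂_h(1−p̂_h)/(n_h−1):
  stratum Public: (1300/1500)²·0.222·0.778/53 = 0.00244772
  stratum Private: (200/1500)²·0.900·0.100/9 = 0.000177778
V̂(p̂_st) = 0.00262549; SE = √V̂ = 0.0512396

p̂_st ≈ 0.3124, SE ≈ 0.0512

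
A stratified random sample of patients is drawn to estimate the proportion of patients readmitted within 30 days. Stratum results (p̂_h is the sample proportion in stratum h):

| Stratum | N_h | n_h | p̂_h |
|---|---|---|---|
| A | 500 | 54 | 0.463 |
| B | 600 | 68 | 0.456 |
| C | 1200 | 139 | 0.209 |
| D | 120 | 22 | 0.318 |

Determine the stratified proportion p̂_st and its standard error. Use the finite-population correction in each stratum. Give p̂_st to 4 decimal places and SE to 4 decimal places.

N = 2420; stratum weights W_h = N_h/N.
p̂_st = Σ W_h p̂_h = (500·0.463 + 600·0.456 + 1200·0.209 + 120·0.318)/2420 = 0.32812
V̂(p̂_st) = Σ W_h² (1 − n_h/N_h) p̂_h(1−p̂_h)/(n_h−1):
  stratum A: (500/2420)²·(1 − 54/500)·0.463·0.537/53 = 0.00017863
  stratum B: (600/2420)²·(1 − 68/600)·0.456·0.544/67 = 0.0002018
  stratum C: (1200/2420)²·(1 − 139/1200)·0.209·0.791/138 = 0.000260441
  stratum D: (120/2420)²·(1 − 22/120)·0.318·0.682/21 = 2.07381e-05
V̂(p̂_st) = 0.000661609; SE = √V̂ = 0.0257218

p̂_st ≈ 0.3281, SE ≈ 0.0257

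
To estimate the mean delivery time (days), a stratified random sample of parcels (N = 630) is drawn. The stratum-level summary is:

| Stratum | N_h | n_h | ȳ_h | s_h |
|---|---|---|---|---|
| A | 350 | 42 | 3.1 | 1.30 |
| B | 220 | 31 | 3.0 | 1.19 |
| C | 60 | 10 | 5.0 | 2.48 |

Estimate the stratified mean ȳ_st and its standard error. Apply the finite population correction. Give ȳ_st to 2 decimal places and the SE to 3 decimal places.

ȳ_st ≈ 3.25, SE ≈ 0.143

ȳ_st = Σ W_h ȳ_h = (350·3.1 + 220·3.0 + 60·5.0)/630 = 3.24603
V̂(ȳ_st) = Σ W_h² (1 − n_h/N_h) s_h²/n_h, with W_h = N_h/N and N = 630:
  stratum A: (350/630)²·(1 − 42/350)·1.30²/42 = 0.0109289
  stratum B: (220/630)²·(1 − 31/220)·1.19²/31 = 0.00478559
  stratum C: (60/630)²·(1 − 10/60)·2.48²/10 = 0.00464883
V̂(ȳ_st) = 0.0203633
SE(ȳ_st) = √0.0203633 = 0.1427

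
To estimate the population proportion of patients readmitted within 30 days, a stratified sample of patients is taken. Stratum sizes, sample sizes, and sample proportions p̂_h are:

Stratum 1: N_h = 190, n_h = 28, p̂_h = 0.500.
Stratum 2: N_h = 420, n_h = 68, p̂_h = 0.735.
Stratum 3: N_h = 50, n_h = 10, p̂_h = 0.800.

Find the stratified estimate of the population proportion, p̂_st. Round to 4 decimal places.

p̂_st ≈ 0.6723

N = 660; stratum weights W_h = N_h/N.
p̂_st = Σ W_h p̂_h = (190·0.500 + 420·0.735 + 50·0.800)/660 = 0.67227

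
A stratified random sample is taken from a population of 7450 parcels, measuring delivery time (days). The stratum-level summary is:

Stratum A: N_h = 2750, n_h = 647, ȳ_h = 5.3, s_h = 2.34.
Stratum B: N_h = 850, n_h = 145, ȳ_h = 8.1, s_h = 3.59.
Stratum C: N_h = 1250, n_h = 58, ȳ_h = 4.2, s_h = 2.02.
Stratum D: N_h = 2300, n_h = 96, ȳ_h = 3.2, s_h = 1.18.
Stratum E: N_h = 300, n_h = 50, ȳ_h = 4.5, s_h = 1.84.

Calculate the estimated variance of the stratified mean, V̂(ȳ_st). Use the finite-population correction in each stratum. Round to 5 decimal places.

V̂(ȳ_st) ≈ 0.00515

V̂(ȳ_st) = Σ W_h² (1 − n_h/N_h) s_h²/n_h, with W_h = N_h/N and N = 7450:
  stratum A: (2750/7450)²·(1 − 647/2750)·2.34²/647 = 0.000881834
  stratum B: (850/7450)²·(1 − 145/850)·3.59²/145 = 0.000959658
  stratum C: (1250/7450)²·(1 − 58/1250)·2.02²/58 = 0.00188864
  stratum D: (2300/7450)²·(1 − 96/2300)·1.18²/96 = 0.00132471
  stratum E: (300/7450)²·(1 − 50/300)·1.84²/50 = 9.14986e-05
V̂(ȳ_st) = 0.00514633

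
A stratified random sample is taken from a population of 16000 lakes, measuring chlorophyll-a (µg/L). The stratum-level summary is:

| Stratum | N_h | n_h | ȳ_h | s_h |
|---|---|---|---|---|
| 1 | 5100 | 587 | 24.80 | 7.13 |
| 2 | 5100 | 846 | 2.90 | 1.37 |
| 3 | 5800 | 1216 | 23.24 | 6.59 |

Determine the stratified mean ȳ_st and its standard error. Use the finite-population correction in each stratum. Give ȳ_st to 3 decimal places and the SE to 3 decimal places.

ȳ_st ≈ 17.254, SE ≈ 0.108

ȳ_st = Σ W_h ȳ_h = (5100·24.80 + 5100·2.90 + 5800·23.24)/16000 = 17.25388
V̂(ȳ_st) = Σ W_h² (1 − n_h/N_h) s_h²/n_h, with W_h = N_h/N and N = 16000:
  stratum 1: (5100/16000)²·(1 − 587/5100)·7.13²/587 = 0.0077864
  stratum 2: (5100/16000)²·(1 − 846/5100)·1.37²/846 = 0.000188018
  stratum 3: (5800/16000)²·(1 − 1216/5800)·6.59²/1216 = 0.00370911
V̂(ȳ_st) = 0.0116835
SE(ȳ_st) = √0.0116835 = 0.10809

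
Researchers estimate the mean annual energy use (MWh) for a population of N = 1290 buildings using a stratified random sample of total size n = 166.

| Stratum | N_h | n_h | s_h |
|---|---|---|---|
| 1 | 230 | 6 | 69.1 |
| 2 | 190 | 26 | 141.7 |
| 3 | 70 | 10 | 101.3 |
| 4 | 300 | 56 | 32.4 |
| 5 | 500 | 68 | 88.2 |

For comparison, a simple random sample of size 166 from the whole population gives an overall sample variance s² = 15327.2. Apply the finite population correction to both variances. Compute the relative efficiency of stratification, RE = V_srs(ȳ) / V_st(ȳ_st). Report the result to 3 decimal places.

V̂(ȳ_st) = Σ W_h² (1 − n_h/N_h) s_h²/n_h, with W_h = N_h/N and N = 1290:
  stratum 1: (230/1290)²·(1 − 6/230)·69.1²/6 = 24.6378
  stratum 2: (190/1290)²·(1 − 26/190)·141.7²/26 = 14.4605
  stratum 3: (70/1290)²·(1 − 10/70)·101.3²/10 = 2.58993
  stratum 4: (300/1290)²·(1 − 56/300)·32.4²/56 = 0.824582
  stratum 5: (500/1290)²·(1 − 68/500)·88.2²/68 = 14.8492
V_st = 57.362
V_srs = (1 − 166/1290)·15327.2/166 = 80.451
Relative efficiency = V_srs / V_st = 80.451/57.362 = 1.4025

RE ≈ 1.403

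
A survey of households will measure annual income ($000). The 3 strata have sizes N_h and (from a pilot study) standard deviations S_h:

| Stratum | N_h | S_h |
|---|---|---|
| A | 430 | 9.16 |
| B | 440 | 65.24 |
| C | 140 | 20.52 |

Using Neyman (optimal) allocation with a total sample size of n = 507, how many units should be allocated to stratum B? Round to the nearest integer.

410

Neyman allocation: n_h = n · N_h S_h / Σ N_i S_i, with n = 507.
  stratum A: N_h·S_h = 430·9.16 = 3938.80
  stratum B: N_h·S_h = 440·65.24 = 28705.60
  stratum C: N_h·S_h = 140·20.52 = 2872.80
Σ N_h S_h = 35517.20
n for stratum B = 507·28705.60/35517.20 = 409.766 → 410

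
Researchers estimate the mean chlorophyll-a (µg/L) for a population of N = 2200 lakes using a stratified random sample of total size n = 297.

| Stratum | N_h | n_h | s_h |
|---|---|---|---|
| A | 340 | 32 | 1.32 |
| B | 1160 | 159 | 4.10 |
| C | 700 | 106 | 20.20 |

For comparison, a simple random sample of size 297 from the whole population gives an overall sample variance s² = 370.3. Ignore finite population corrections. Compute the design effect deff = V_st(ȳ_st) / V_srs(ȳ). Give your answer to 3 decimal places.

V̂(ȳ_st) = Σ W_h² s_h²/n_h, with W_h = N_h/N and N = 2200:
  stratum A: (340/2200)²·1.32²/32 = 0.0013005
  stratum B: (1160/2200)²·4.10²/159 = 0.0293928
  stratum C: (700/2200)²·20.20²/106 = 0.389715
V_st = 0.420409
V_srs = s²/n = 370.3/297 = 1.2468
deff = V_st / V_srs = 0.420409/1.2468 = 0.3372

deff ≈ 0.337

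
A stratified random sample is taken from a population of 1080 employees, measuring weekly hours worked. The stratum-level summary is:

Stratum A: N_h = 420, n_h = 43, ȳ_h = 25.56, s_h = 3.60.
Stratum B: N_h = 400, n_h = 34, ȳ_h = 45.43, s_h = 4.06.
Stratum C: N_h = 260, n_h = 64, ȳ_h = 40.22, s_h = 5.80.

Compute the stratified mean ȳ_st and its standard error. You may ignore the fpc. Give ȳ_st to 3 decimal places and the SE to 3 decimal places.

ȳ_st ≈ 36.449, SE ≈ 0.378

ȳ_st = Σ W_h ȳ_h = (420·25.56 + 400·45.43 + 260·40.22)/1080 = 36.44852
V̂(ȳ_st) = Σ W_h² s_h²/n_h, with W_h = N_h/N and N = 1080:
  stratum A: (420/1080)²·3.60²/43 = 0.0455814
  stratum B: (400/1080)²·4.06²/34 = 0.0665037
  stratum C: (260/1080)²·5.80²/64 = 0.0304632
V̂(ȳ_st) = 0.142548
SE(ȳ_st) = √0.142548 = 0.377556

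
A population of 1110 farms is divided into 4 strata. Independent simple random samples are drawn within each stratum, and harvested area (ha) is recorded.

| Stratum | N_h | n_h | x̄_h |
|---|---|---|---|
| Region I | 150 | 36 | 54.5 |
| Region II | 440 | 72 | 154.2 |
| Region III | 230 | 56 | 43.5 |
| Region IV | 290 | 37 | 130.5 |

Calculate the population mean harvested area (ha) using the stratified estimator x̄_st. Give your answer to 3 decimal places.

x̄_st ≈ 111.597

N = Σ N_h = 1110. Stratum weights W_h = N_h/N.
x̄_st = (150·54.5 + 440·154.2 + 230·43.5 + 290·130.5) / 1110 = 111.59730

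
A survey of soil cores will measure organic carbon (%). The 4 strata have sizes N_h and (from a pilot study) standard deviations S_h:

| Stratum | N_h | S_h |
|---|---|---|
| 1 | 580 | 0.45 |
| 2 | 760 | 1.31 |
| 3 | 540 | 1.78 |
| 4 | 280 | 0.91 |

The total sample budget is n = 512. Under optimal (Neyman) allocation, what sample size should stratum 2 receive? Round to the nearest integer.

206

Neyman allocation: n_h = n · N_h S_h / Σ N_i S_i, with n = 512.
  stratum 1: N_h·S_h = 580·0.45 = 261.00
  stratum 2: N_h·S_h = 760·1.31 = 995.60
  stratum 3: N_h·S_h = 540·1.78 = 961.20
  stratum 4: N_h·S_h = 280·0.91 = 254.80
Σ N_h S_h = 2472.60
n for stratum 2 = 512·995.60/2472.60 = 206.158 → 206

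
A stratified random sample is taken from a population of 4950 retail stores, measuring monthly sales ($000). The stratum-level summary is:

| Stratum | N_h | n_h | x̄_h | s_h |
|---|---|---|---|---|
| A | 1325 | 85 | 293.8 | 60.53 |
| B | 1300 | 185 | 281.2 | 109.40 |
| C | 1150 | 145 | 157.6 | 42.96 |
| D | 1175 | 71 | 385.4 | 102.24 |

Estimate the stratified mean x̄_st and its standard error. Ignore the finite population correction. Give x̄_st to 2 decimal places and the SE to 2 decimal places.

x̄_st ≈ 280.59, SE ≈ 4.07

x̄_st = Σ W_h x̄_h = (1325·293.8 + 1300·281.2 + 1150·157.6 + 1175·385.4)/4950 = 280.59192
V̂(x̄_st) = Σ W_h² s_h²/n_h, with W_h = N_h/N and N = 4950:
  stratum A: (1325/4950)²·60.53²/85 = 3.08847
  stratum B: (1300/4950)²·109.40²/185 = 4.4621
  stratum C: (1150/4950)²·42.96²/145 = 0.686983
  stratum D: (1175/4950)²·102.24²/71 = 8.29562
V̂(x̄_st) = 16.5332
SE(x̄_st) = √16.5332 = 4.0661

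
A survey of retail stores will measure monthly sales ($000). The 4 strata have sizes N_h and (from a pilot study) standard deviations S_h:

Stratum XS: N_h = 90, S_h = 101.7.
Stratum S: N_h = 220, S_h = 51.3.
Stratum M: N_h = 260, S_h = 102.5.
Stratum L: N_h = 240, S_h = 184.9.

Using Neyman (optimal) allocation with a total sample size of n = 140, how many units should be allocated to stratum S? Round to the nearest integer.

17

Neyman allocation: n_h = n · N_h S_h / Σ N_i S_i, with n = 140.
  stratum XS: N_h·S_h = 90·101.7 = 9153.00
  stratum S: N_h·S_h = 220·51.3 = 11286.00
  stratum M: N_h·S_h = 260·102.5 = 26650.00
  stratum L: N_h·S_h = 240·184.9 = 44376.00
Σ N_h S_h = 91465.00
n for stratum S = 140·11286.00/91465.00 = 17.275 → 17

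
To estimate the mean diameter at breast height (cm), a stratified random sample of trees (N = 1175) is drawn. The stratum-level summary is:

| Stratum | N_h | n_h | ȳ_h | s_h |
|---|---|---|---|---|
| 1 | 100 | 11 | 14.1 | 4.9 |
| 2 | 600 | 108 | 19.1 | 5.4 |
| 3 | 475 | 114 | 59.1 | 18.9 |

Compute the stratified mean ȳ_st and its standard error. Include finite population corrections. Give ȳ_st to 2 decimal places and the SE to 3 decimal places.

ȳ_st ≈ 34.84, SE ≈ 0.679

ȳ_st = Σ W_h ȳ_h = (100·14.1 + 600·19.1 + 475·59.1)/1175 = 34.84468
V̂(ȳ_st) = Σ W_h² (1 − n_h/N_h) s_h²/n_h, with W_h = N_h/N and N = 1175:
  stratum 1: (100/1175)²·(1 − 11/100)·4.9²/11 = 0.0140706
  stratum 2: (600/1175)²·(1 − 108/600)·5.4²/108 = 0.0577304
  stratum 3: (475/1175)²·(1 − 114/475)·18.9²/114 = 0.389174
V̂(ȳ_st) = 0.460975
SE(ȳ_st) = √0.460975 = 0.678951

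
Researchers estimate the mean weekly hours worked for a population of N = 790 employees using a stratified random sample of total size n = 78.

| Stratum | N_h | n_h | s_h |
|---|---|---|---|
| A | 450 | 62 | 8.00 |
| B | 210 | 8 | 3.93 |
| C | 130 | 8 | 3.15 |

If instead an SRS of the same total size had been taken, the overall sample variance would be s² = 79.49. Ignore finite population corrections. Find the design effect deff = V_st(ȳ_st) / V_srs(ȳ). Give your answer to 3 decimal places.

V̂(ȳ_st) = Σ W_h² s_h²/n_h, with W_h = N_h/N and N = 790:
  stratum A: (450/790)²·8.00²/62 = 0.334934
  stratum B: (210/790)²·3.93²/8 = 0.13642
  stratum C: (130/790)²·3.15²/8 = 0.0335864
V_st = 0.504941
V_srs = s²/n = 79.49/78 = 1.0191
deff = V_st / V_srs = 0.504941/1.0191 = 0.4955

deff ≈ 0.495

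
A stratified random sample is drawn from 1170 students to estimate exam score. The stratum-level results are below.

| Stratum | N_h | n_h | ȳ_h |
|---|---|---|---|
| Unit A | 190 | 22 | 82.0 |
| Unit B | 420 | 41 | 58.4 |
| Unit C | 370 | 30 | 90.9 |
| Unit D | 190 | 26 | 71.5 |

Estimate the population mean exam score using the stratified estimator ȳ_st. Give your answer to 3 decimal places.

N = Σ N_h = 1170. Stratum weights W_h = N_h/N.
ȳ_st = (190·82.0 + 420·58.4 + 370·90.9 + 190·71.5) / 1170 = 74.63761

ȳ_st ≈ 74.638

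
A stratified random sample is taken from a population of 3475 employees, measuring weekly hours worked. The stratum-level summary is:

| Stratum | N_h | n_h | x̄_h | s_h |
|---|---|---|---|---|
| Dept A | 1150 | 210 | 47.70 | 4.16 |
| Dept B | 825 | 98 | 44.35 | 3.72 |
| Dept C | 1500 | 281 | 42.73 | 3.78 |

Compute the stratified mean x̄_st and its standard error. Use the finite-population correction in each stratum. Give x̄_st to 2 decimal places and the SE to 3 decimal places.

x̄_st ≈ 44.76, SE ≈ 0.149

x̄_st = Σ W_h x̄_h = (1150·47.70 + 825·44.35 + 1500·42.73)/3475 = 44.75935
V̂(x̄_st) = Σ W_h² (1 − n_h/N_h) s_h²/n_h, with W_h = N_h/N and N = 3475:
  stratum Dept A: (1150/3475)²·(1 − 210/1150)·4.16²/210 = 0.00737706
  stratum Dept B: (825/3475)²·(1 − 98/825)·3.72²/98 = 0.00701356
  stratum Dept C: (1500/3475)²·(1 − 281/1500)·3.78²/281 = 0.0076995
V̂(x̄_st) = 0.0220901
SE(x̄_st) = √0.0220901 = 0.148627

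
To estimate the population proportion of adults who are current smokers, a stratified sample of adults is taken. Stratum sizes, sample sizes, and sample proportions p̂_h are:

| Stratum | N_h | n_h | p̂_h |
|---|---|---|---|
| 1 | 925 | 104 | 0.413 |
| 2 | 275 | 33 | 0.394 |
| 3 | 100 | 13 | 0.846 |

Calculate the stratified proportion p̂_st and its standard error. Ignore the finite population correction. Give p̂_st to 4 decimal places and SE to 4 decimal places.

N = 1300; stratum weights W_h = N_h/N.
p̂_st = Σ W_h p̂_h = (925·0.413 + 275·0.394 + 100·0.846)/1300 = 0.44229
V̂(p̂_st) = Σ W_h² p̂_h(1−p̂_h)/(n_h−1):
  stratum 1: (925/1300)²·0.413·0.587/103 = 0.00119165
  stratum 2: (275/1300)²·0.394·0.606/32 = 0.000333885
  stratum 3: (100/1300)²·0.846·0.154/12 = 6.42426e-05
V̂(p̂_st) = 0.00158978; SE = √V̂ = 0.039872

p̂_st ≈ 0.4423, SE ≈ 0.0399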